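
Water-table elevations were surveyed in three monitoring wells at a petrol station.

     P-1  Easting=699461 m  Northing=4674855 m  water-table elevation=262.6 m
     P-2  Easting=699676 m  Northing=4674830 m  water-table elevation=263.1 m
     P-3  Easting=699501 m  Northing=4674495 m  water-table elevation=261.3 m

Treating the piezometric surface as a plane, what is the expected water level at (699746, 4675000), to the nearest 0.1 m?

Three-point gradient (reference P-1): Δ to P-2 = (215, -25, +0.5), Δ to P-3 = (40, -360, -1.3).
∂h/∂x = +0.002781, ∂h/∂y = +0.003920 (det = -76400).
h(699746, 4675000) = 262.6 + (+0.002781)·(285) + (+0.003920)·(145) = 262.6 +0.793 +0.568 = 263.961 m.

264.0 m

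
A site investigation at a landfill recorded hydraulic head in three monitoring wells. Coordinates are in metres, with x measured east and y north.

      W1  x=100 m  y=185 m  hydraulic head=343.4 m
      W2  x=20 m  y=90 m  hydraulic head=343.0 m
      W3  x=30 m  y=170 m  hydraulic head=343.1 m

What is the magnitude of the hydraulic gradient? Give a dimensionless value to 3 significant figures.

With h = a·x + b·y + c and W1 as origin, the differences give:
  (-80)·a + (-95)·b = -0.4
  (-70)·a + (-15)·b = -0.3
Eliminate b (×(-15) and ×(-95), subtract): -5450·a = -22.50 → a = ∂h/∂x = +0.004128
Back-substitute: b = ∂h/∂y = +0.0007339.
|∇h| = √(0.004128² + 0.0007339²) = 0.004193

0.00419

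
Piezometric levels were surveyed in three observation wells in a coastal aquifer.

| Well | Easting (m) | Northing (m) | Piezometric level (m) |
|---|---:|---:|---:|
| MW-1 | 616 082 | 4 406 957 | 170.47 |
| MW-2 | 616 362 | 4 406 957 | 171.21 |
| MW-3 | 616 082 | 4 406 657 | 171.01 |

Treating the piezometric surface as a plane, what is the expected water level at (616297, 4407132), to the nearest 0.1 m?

∂h/∂x = (171.21 − 170.47) / (616362 − 616082) = +0.002643
∂h/∂y = (171.01 − 170.47) / (4406657 − 4406957) = -0.001800
h(616297, 4407132) = 170.47 + (+0.002643)·(215) + (-0.001800)·(175) = 170.47 +0.568 -0.315 = 170.723 m.

170.7 m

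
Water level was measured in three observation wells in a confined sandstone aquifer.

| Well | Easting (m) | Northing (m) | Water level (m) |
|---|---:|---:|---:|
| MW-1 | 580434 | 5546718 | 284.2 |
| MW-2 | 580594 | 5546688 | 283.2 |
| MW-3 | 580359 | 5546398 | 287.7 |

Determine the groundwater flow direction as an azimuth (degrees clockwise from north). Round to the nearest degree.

Differences from MW-1: to MW-2 (Δx, Δy, Δh) = (160, -30, -1.0); to MW-3 = (-75, -320, +3.5).
Solve a·Δx + b·Δy = Δh: det = 160·(-320) − (-75)·(-30) = -53450.
∂h/∂x = [(-1.0)·(-320) − (+3.5)·(-30)] / -53450 = -0.007951
∂h/∂y = [160·(+3.5) − (-75)·(-1.0)] / -53450 = -0.009074
Flow direction (−∇h) has components (+0.007951 E, +0.009074 N).
Azimuth = atan2(E, N) = atan2(+0.007951, +0.009074) = 41.2° ≈ 041°.

041°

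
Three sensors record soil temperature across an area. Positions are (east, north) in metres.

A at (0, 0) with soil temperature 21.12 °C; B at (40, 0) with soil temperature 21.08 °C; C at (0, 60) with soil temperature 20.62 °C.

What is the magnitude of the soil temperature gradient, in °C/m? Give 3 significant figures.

0.00839 °C/m

∂T/∂x = (21.08 − 21.12) / (40 − 0) = -0.001000
∂T/∂y = (20.62 − 21.12) / (60 − 0) = -0.008333
|∇f| = √(-0.001000² + -0.008333²) = 0.008393 °C/m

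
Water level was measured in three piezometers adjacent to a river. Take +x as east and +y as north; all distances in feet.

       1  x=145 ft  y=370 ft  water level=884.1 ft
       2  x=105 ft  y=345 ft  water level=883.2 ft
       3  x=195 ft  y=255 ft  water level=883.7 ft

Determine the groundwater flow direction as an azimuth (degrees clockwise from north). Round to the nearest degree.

Differences from 1: to 2 (Δx, Δy, Δh) = (-40, -25, -0.9); to 3 = (50, -115, -0.4).
Determinant of the coordinate differences = (-40)·(-115) − 50·(-25) = 5850.
∂h/∂x = [(-0.9)·(-115) − (-0.4)·(-25)] / 5850 = +0.01598
∂h/∂y = [(-40)·(-0.4) − 50·(-0.9)] / 5850 = +0.01043
Flow direction (−∇h) has components (-0.01598 E, -0.01043 N).
Azimuth = atan2(E, N) = atan2(-0.01598, -0.01043) = 236.9° ≈ 237°.

237°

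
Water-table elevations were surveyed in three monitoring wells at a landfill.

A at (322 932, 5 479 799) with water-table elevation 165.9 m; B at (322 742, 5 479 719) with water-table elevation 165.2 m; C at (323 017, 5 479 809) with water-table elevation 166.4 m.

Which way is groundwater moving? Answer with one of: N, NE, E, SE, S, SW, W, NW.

NW

Taking A as reference: B−A = (-190, -80, -0.7); C−A = (85, 10, +0.5).
Determinant of the coordinate differences = (-190)·10 − 85·(-80) = 4900.
∂h/∂x = [(-0.7)·10 − (+0.5)·(-80)] / 4900 = +0.006735
∂h/∂y = [(-190)·(+0.5) − 85·(-0.7)] / 4900 = -0.007245
Flow = −∇h = (-0.006735 east, +0.007245 north), which points northwest.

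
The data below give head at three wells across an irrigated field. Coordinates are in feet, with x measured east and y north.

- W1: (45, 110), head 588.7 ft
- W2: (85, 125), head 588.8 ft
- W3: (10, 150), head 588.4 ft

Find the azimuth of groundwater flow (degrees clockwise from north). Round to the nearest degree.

Taking W1 as reference: W2−W1 = (40, 15, +0.1); W3−W1 = (-35, 40, -0.3).
Solve a·Δx + b·Δy = Δh: det = 40·40 − (-35)·15 = 2125.
∂h/∂x = [(+0.1)·40 − (-0.3)·15] / 2125 = +0.004000
∂h/∂y = [40·(-0.3) − (-35)·(+0.1)] / 2125 = -0.004000
Flow direction (−∇h) has components (-0.004000 E, +0.004000 N).
Azimuth = atan2(E, N) = atan2(-0.004000, +0.004000) = 315.0° ≈ 315°.

315°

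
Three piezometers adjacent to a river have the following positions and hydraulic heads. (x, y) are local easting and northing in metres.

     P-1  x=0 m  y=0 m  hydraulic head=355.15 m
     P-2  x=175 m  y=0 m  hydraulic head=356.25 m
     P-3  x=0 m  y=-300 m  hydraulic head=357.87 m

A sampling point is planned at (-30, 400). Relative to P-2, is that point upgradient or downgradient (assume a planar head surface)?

downgradient

∂h/∂x = (356.25 − 355.15) / (175 − 0) = +0.006286
∂h/∂y = (357.87 − 355.15) / (-300 − 0) = -0.009067
Head at (-30, 400) = 355.15 + (+0.006286)·(-30) + (-0.009067)·(400) = 351.33 m.
That is lower than the 356.25 m at P-2, so the point is downgradient.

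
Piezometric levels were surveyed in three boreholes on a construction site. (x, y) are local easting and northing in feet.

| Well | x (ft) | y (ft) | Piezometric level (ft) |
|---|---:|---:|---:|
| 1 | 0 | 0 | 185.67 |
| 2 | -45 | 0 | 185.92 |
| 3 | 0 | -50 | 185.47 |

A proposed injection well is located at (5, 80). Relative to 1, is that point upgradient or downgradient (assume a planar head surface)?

upgradient

∂h/∂x = (185.92 − 185.67) / (-45 − 0) = -0.005556
∂h/∂y = (185.47 − 185.67) / (-50 − 0) = +0.004000
Head at (5, 80) = 185.67 + (-0.005556)·(5) + (+0.004000)·(80) = 185.96 ft.
That is higher than the 185.67 ft at 1, so the point is upgradient.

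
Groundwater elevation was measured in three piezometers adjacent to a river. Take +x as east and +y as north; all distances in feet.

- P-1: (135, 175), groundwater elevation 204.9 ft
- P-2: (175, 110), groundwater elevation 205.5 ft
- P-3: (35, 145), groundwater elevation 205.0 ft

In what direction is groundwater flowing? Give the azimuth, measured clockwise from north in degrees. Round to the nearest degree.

Differences from P-1: to P-2 (Δx, Δy, Δh) = (40, -65, +0.6); to P-3 = (-100, -30, +0.1).
Solve a·Δx + b·Δy = Δh: det = 40·(-30) − (-100)·(-65) = -7700.
∂h/∂x = [(+0.6)·(-30) − (+0.1)·(-65)] / -7700 = +0.001494
∂h/∂y = [40·(+0.1) − (-100)·(+0.6)] / -7700 = -0.008312
Flow direction (−∇h) has components (-0.001494 E, +0.008312 N).
Azimuth = atan2(E, N) = atan2(-0.001494, +0.008312) = 349.8° ≈ 350°.

350°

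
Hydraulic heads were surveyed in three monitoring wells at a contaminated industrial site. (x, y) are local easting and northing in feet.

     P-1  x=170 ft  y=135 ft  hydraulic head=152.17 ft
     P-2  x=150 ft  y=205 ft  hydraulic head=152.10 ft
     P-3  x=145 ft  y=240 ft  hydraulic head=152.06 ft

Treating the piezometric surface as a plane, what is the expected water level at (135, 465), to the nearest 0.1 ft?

Differences from P-1: to P-2 (Δx, Δy, Δh) = (-20, 70, -0.07); to P-3 = (-25, 105, -0.11).
Solve a·Δx + b·Δy = Δh: det = (-20)·105 − (-25)·70 = -350.
∂h/∂x = [(-0.07)·105 − (-0.11)·70] / -350 = -0.0010000
∂h/∂y = [(-20)·(-0.11) − (-25)·(-0.07)] / -350 = -0.001286
h(135, 465) = 152.17 + (-0.0010000)·(-35) + (-0.001286)·(330) = 152.17 +0.035 -0.424 = 151.781 ft.

151.8 ft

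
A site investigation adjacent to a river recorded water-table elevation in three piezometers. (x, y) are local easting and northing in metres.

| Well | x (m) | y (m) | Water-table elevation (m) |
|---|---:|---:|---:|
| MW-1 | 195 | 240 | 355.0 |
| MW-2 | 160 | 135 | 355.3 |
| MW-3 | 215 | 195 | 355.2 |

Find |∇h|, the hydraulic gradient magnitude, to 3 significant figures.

0.00408

Taking MW-1 as reference: MW-2−MW-1 = (-35, -105, +0.3); MW-3−MW-1 = (20, -45, +0.2).
Determinant of the coordinate differences = (-35)·(-45) − 20·(-105) = 3675.
∂h/∂x = [(+0.3)·(-45) − (+0.2)·(-105)] / 3675 = +0.002041
∂h/∂y = [(-35)·(+0.2) − 20·(+0.3)] / 3675 = -0.003537
|∇h| = √(0.002041² + -0.003537²) = 0.004084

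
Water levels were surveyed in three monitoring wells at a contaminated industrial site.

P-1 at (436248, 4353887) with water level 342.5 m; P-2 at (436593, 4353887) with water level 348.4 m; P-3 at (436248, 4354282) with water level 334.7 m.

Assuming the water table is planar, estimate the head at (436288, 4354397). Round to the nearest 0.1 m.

333.1 m

∂h/∂x = (348.4 − 342.5) / (436593 − 436248) = +0.01710
∂h/∂y = (334.7 − 342.5) / (4354282 − 4353887) = -0.01975
h(436288, 4354397) = 342.5 + (+0.01710)·(40) + (-0.01975)·(510) = 342.5 +0.684 -10.071 = 333.113 m.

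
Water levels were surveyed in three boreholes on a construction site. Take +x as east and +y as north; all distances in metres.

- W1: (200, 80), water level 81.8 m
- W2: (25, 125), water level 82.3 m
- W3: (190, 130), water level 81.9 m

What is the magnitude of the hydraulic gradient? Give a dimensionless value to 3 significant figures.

With h = a·x + b·y + c and W1 as origin, the differences give:
  (-175)·a + 45·b = +0.5
  (-10)·a + 50·b = +0.1
Eliminate b (×50 and ×45, subtract): -8300·a = 20.50 → a = ∂h/∂x = -0.002470
Back-substitute: b = ∂h/∂y = +0.001506.
|∇h| = √(-0.002470² + 0.001506²) = 0.002893

0.00289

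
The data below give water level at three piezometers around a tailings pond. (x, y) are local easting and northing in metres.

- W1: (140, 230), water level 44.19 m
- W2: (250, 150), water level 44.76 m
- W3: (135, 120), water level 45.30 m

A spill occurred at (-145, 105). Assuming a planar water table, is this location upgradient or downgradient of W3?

upgradient

Taking W1 as reference: W2−W1 = (110, -80, +0.57); W3−W1 = (-5, -110, +1.11).
Solve a·Δx + b·Δy = Δh: det = 110·(-110) − (-5)·(-80) = -12500.
∂h/∂x = [(+0.57)·(-110) − (+1.11)·(-80)] / -12500 = -0.002088
∂h/∂y = [110·(+1.11) − (-5)·(+0.57)] / -12500 = -0.009996
Head at (-145, 105) = 44.19 + (-0.002088)·(-285) + (-0.009996)·(-125) = 46.03 m.
That is higher than the 45.30 m at W3, so the point is upgradient.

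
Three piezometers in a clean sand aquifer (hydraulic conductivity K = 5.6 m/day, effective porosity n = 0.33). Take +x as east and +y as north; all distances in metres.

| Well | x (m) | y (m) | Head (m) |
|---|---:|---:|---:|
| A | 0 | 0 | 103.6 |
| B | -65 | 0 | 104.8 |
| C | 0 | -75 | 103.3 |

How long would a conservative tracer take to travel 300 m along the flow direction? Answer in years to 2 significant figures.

∂h/∂x = (104.8 − 103.6) / (-65 − 0) = -0.01846
∂h/∂y = (103.3 − 103.6) / (-75 − 0) = +0.004000
|∇h| = √(-0.01846² + 0.004000²) = 0.01889
Seepage velocity v = K·i/n = 5.6 × 0.01889 / 0.33 = 0.3206 m/day.
t = 300 / 0.3206 = 935.7 days = 2.56 years.

2.6 years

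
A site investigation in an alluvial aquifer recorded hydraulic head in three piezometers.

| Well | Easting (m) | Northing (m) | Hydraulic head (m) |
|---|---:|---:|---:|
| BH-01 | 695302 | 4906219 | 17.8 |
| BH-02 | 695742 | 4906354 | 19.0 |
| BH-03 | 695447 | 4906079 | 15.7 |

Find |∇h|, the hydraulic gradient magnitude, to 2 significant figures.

0.014

Taking BH-01 as reference: BH-02−BH-01 = (440, 135, +1.2); BH-03−BH-01 = (145, -140, -2.1).
Solve a·Δx + b·Δy = Δh: det = 440·(-140) − 145·135 = -81175.
∂h/∂x = [(+1.2)·(-140) − (-2.1)·135] / -81175 = -0.001423
∂h/∂y = [440·(-2.1) − 145·(+1.2)] / -81175 = +0.01353
|∇h| = √(-0.001423² + 0.01353²) = 0.0136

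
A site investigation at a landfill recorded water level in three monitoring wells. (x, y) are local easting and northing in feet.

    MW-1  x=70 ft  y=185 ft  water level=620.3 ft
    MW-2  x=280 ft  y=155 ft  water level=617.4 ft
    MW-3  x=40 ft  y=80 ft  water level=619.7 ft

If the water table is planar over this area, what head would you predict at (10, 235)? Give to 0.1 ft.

621.5 ft

With h = a·x + b·y + c and MW-1 as origin, the differences give:
  210·a + (-30)·b = -2.9
  (-30)·a + (-105)·b = -0.6
Eliminate b (×(-105) and ×(-30), subtract): -22950·a = 286.50 → a = ∂h/∂x = -0.01248
Back-substitute: b = ∂h/∂y = +0.009281.
h(10, 235) = 620.3 + (-0.01248)·(-60) + (+0.009281)·(50) = 620.3 +0.749 +0.464 = 621.513 ft.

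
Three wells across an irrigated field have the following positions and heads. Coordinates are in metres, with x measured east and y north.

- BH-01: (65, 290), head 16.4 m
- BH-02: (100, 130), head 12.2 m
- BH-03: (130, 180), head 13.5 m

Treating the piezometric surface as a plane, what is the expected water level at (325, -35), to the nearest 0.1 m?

Taking BH-01 as reference: BH-02−BH-01 = (35, -160, -4.2); BH-03−BH-01 = (65, -110, -2.9).
Solve a·Δx + b·Δy = Δh: det = 35·(-110) − 65·(-160) = 6550.
∂h/∂x = [(-4.2)·(-110) − (-2.9)·(-160)] / 6550 = -0.0003053
∂h/∂y = [35·(-2.9) − 65·(-4.2)] / 6550 = +0.02618
h(325, -35) = 16.4 + (-0.0003053)·(260) + (+0.02618)·(-325) = 16.4 -0.079 -8.510 = 7.811 m.

7.8 m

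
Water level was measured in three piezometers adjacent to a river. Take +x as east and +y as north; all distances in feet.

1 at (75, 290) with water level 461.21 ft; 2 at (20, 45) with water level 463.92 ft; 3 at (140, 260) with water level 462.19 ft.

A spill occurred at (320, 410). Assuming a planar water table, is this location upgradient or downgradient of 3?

downgradient

Three-point gradient (reference 1): Δ to 2 = (-55, -245, +2.71), Δ to 3 = (65, -30, +0.98).
∂h/∂x = +0.009036, ∂h/∂y = -0.01309 (det = 17575).
Head at (320, 410) = 461.21 + (+0.009036)·(245) + (-0.01309)·(120) = 461.85 ft.
That is lower than the 462.19 ft at 3, so the point is downgradient.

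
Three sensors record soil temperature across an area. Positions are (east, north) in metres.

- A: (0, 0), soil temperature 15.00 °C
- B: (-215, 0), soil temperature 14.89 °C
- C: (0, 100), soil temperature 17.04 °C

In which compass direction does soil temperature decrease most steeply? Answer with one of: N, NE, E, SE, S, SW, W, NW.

S

∂T/∂x = (14.89 − 15.00) / (-215 − 0) = +0.0005116
∂T/∂y = (17.04 − 15.00) / (100 − 0) = +0.02040
Steepest decrease is along −∇f = (-0.0005116 E, -0.02040 N) → south.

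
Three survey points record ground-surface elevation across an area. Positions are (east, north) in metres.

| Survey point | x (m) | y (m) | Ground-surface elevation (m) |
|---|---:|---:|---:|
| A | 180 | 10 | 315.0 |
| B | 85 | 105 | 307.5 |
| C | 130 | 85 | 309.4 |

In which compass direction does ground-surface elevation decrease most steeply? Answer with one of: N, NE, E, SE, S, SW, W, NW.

N

Three-point gradient (reference A): Δ to B = (-95, 95, -7.5), Δ to C = (-50, 75, -5.6).
∂z/∂x = +0.01284, ∂z/∂y = -0.06611 (det = -2375).
Steepest decrease is along −∇f = (-0.01284 E, +0.06611 N) → north.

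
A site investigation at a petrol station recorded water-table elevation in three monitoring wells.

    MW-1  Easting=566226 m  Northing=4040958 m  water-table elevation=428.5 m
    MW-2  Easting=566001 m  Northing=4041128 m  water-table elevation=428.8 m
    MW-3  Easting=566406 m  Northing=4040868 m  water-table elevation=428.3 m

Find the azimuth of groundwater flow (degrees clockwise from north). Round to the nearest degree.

142°

Taking MW-1 as reference: MW-2−MW-1 = (-225, 170, +0.3); MW-3−MW-1 = (180, -90, -0.2).
Solve a·Δx + b·Δy = Δh: det = (-225)·(-90) − 180·170 = -10350.
∂h/∂x = [(+0.3)·(-90) − (-0.2)·170] / -10350 = -0.0006763
∂h/∂y = [(-225)·(-0.2) − 180·(+0.3)] / -10350 = +0.0008696
Flow direction (−∇h) has components (+0.0006763 E, -0.0008696 N).
Azimuth = atan2(E, N) = atan2(+0.0006763, -0.0008696) = 142.1° ≈ 142°.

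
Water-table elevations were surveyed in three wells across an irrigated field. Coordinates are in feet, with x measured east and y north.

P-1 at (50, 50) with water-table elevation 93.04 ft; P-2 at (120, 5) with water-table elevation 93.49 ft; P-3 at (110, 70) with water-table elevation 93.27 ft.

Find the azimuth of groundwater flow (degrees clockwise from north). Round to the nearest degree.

With h = a·x + b·y + c and P-1 as origin, the differences give:
  70·a + (-45)·b = +0.45
  60·a + 20·b = +0.23
Eliminate b (×20 and ×(-45), subtract): 4100·a = 19.350 → a = ∂h/∂x = +0.004720
Back-substitute: b = ∂h/∂y = -0.002659.
Flow direction (−∇h) has components (-0.004720 E, +0.002659 N).
Azimuth = atan2(E, N) = atan2(-0.004720, +0.002659) = 299.4° ≈ 299°.

299°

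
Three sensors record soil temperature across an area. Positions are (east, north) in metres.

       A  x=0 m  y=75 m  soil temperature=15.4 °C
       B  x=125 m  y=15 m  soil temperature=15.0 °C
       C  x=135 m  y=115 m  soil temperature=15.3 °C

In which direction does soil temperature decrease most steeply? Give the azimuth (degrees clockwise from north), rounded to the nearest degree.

152°

Differences from A: to B (Δx, Δy, Δh) = (125, -60, -0.4); to C = (135, 40, -0.1).
Solve a·Δx + b·Δy = ΔT: det = 125·40 − 135·(-60) = 13100.
∂T/∂x = [(-0.4)·40 − (-0.1)·(-60)] / 13100 = -0.001679
∂T/∂y = [125·(-0.1) − 135·(-0.4)] / 13100 = +0.003168
Steepest decrease is along −∇f: components (+0.001679 E, -0.003168 N).
Azimuth = atan2(+0.001679, -0.003168) = 152.1° ≈ 152°.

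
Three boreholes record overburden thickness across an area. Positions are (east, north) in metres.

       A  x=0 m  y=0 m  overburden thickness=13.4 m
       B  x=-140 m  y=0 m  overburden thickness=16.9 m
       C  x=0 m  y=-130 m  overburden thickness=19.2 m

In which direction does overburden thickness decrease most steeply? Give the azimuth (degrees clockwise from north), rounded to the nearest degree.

∂d/∂x = (16.9 − 13.4) / (-140 − 0) = -0.02500
∂d/∂y = (19.2 − 13.4) / (-130 − 0) = -0.04462
Steepest decrease is along −∇f: components (+0.02500 E, +0.04462 N).
Azimuth = atan2(+0.02500, +0.04462) = 29.3° ≈ 029°.

029°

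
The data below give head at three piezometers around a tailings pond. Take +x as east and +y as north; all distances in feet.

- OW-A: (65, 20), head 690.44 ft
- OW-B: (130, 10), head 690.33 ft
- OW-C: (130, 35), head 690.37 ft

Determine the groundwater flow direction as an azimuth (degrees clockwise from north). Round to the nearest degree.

Taking OW-A as reference: OW-B−OW-A = (65, -10, -0.11); OW-C−OW-A = (65, 15, -0.07).
Determinant of the coordinate differences = 65·15 − 65·(-10) = 1625.
∂h/∂x = [(-0.11)·15 − (-0.07)·(-10)] / 1625 = -0.001446
∂h/∂y = [65·(-0.07) − 65·(-0.11)] / 1625 = +0.001600
Flow direction (−∇h) has components (+0.001446 E, -0.001600 N).
Azimuth = atan2(E, N) = atan2(+0.001446, -0.001600) = 137.9° ≈ 138°.

138°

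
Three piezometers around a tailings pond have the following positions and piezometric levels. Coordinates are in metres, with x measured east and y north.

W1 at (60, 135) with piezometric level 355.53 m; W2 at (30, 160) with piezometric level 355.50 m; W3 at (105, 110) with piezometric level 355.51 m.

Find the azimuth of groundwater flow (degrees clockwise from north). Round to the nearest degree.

Three-point gradient (reference W1): Δ to W2 = (-30, 25, -0.03), Δ to W3 = (45, -25, -0.02).
∂h/∂x = -0.003333, ∂h/∂y = -0.005200 (det = -375).
Flow direction (−∇h) has components (+0.003333 E, +0.005200 N).
Azimuth = atan2(E, N) = atan2(+0.003333, +0.005200) = 32.7° ≈ 033°.

033°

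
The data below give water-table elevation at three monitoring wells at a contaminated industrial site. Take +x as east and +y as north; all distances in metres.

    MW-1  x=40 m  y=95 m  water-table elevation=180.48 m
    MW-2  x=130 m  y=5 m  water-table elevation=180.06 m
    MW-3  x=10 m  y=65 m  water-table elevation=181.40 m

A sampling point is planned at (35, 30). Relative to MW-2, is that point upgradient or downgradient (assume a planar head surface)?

upgradient

With h = a·x + b·y + c and MW-1 as origin, the differences give:
  90·a + (-90)·b = -0.42
  (-30)·a + (-30)·b = +0.92
Eliminate b (×(-30) and ×(-90), subtract): -5400·a = 95.400 → a = ∂h/∂x = -0.01767
Back-substitute: b = ∂h/∂y = -0.01300.
Head at (35, 30) = 180.48 + (-0.01767)·(-5) + (-0.01300)·(-65) = 181.41 m.
That is higher than the 180.06 m at MW-2, so the point is upgradient.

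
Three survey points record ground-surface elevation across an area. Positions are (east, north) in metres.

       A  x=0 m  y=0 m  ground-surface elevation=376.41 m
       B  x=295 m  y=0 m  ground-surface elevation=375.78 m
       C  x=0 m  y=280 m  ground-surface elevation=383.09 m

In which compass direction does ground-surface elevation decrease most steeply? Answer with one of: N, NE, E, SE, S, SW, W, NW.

S

∂z/∂x = (375.78 − 376.41) / (295 − 0) = -0.002136
∂z/∂y = (383.09 − 376.41) / (280 − 0) = +0.02386
Steepest decrease is along −∇f = (+0.002136 E, -0.02386 N) → south.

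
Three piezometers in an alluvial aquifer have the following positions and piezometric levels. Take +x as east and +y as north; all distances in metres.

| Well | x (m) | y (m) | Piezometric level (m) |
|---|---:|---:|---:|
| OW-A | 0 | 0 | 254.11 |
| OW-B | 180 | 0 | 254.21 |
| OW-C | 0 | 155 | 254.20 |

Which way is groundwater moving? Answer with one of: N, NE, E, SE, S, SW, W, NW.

SW

∂h/∂x = (254.21 − 254.11) / (180 − 0) = +0.0005556
∂h/∂y = (254.20 − 254.11) / (155 − 0) = +0.0005806
Flow = −∇h = (-0.0005556 east, -0.0005806 north), which points southwest.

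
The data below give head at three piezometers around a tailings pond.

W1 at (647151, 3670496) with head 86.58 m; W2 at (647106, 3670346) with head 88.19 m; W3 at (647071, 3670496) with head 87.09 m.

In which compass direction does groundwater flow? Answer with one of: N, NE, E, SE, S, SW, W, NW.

NE

Taking W1 as reference: W2−W1 = (-45, -150, +1.61); W3−W1 = (-80, 0, +0.51).
Determinant of the coordinate differences = (-45)·0 − (-80)·(-150) = -12000.
∂h/∂x = [(+1.61)·0 − (+0.51)·(-150)] / -12000 = -0.006375
∂h/∂y = [(-45)·(+0.51) − (-80)·(+1.61)] / -12000 = -0.008821
Flow = −∇h = (+0.006375 east, +0.008821 north), which points northeast.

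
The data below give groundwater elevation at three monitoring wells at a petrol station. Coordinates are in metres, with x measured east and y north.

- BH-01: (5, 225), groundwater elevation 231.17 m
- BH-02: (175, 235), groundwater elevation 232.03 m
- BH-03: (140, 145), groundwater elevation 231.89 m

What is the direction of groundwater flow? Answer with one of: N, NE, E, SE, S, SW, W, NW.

W

With h = a·x + b·y + c and BH-01 as origin, the differences give:
  170·a + 10·b = +0.86
  135·a + (-80)·b = +0.72
Eliminate b (×(-80) and ×10, subtract): -14950·a = -76.000 → a = ∂h/∂x = +0.005084
Back-substitute: b = ∂h/∂y = -0.0004214.
Flow = −∇h = (-0.005084 east, +0.0004214 north), which points west.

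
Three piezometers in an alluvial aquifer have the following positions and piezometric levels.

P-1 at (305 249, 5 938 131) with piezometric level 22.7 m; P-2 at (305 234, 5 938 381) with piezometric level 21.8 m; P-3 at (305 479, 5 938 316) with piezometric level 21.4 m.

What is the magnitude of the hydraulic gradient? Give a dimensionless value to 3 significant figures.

Taking P-1 as reference: P-2−P-1 = (-15, 250, -0.9); P-3−P-1 = (230, 185, -1.3).
Solve a·Δx + b·Δy = Δh: det = (-15)·185 − 230·250 = -60275.
∂h/∂x = [(-0.9)·185 − (-1.3)·250] / -60275 = -0.002630
∂h/∂y = [(-15)·(-1.3) − 230·(-0.9)] / -60275 = -0.003758
|∇h| = √(-0.002630² + -0.003758²) = 0.004587

0.00459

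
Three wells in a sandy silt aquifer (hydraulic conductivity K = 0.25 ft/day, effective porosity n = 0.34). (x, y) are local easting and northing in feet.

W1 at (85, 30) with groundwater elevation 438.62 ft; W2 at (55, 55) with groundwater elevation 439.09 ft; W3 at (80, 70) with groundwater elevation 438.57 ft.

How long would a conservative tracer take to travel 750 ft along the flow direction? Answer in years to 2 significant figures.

150 years

Differences from W1: to W2 (Δx, Δy, Δh) = (-30, 25, +0.47); to W3 = (-5, 40, -0.05).
Solve a·Δx + b·Δy = Δh: det = (-30)·40 − (-5)·25 = -1075.
∂h/∂x = [(+0.47)·40 − (-0.05)·25] / -1075 = -0.01865
∂h/∂y = [(-30)·(-0.05) − (-5)·(+0.47)] / -1075 = -0.003581
|∇h| = √(-0.01865² + -0.003581²) = 0.01899
Seepage velocity v = K·i/n = 0.25 × 0.01899 / 0.34 = 0.01396 ft/day.
t = 750 / 0.01396 = 5.372e+04 days = 147 years.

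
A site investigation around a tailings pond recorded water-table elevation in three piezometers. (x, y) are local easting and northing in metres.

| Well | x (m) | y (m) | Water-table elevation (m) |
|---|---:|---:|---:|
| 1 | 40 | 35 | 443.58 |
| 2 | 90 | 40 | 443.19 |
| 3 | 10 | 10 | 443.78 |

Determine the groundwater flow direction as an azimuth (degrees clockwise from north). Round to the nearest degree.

Taking 1 as reference: 2−1 = (50, 5, -0.39); 3−1 = (-30, -25, +0.20).
Solve a·Δx + b·Δy = Δh: det = 50·(-25) − (-30)·5 = -1100.
∂h/∂x = [(-0.39)·(-25) − (+0.20)·5] / -1100 = -0.007955
∂h/∂y = [50·(+0.20) − (-30)·(-0.39)] / -1100 = +0.001545
Flow direction (−∇h) has components (+0.007955 E, -0.001545 N).
Azimuth = atan2(E, N) = atan2(+0.007955, -0.001545) = 101.0° ≈ 101°.

101°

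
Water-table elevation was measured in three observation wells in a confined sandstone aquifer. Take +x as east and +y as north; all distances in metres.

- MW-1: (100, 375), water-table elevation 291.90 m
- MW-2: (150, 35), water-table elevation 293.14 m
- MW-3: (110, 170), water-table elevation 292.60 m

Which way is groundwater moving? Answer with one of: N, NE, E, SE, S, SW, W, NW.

Taking MW-1 as reference: MW-2−MW-1 = (50, -340, +1.24); MW-3−MW-1 = (10, -205, +0.70).
Solve a·Δx + b·Δy = Δh: det = 50·(-205) − 10·(-340) = -6850.
∂h/∂x = [(+1.24)·(-205) − (+0.70)·(-340)] / -6850 = +0.002365
∂h/∂y = [50·(+0.70) − 10·(+1.24)] / -6850 = -0.003299
Flow = −∇h = (-0.002365 east, +0.003299 north), which points northwest.

NW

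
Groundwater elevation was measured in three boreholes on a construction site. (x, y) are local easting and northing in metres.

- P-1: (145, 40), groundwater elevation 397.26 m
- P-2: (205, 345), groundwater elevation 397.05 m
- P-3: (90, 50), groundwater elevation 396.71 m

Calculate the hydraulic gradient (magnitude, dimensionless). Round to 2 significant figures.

Taking P-1 as reference: P-2−P-1 = (60, 305, -0.21); P-3−P-1 = (-55, 10, -0.55).
Solve a·Δx + b·Δy = Δh: det = 60·10 − (-55)·305 = 17375.
∂h/∂x = [(-0.21)·10 − (-0.55)·305] / 17375 = +0.009534
∂h/∂y = [60·(-0.55) − (-55)·(-0.21)] / 17375 = -0.002564
|∇h| = √(0.009534² + -0.002564²) = 0.009873

0.0099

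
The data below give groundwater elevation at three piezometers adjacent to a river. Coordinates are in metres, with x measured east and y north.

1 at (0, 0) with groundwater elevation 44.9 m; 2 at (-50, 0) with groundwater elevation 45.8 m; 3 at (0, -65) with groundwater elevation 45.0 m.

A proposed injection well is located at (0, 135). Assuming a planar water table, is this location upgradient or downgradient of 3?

downgradient

∂h/∂x = (45.8 − 44.9) / (-50 − 0) = -0.01800
∂h/∂y = (45.0 − 44.9) / (-65 − 0) = -0.001538
Head at (0, 135) = 44.9 + (-0.01800)·(0) + (-0.001538)·(135) = 44.69 m.
That is lower than the 45.0 m at 3, so the point is downgradient.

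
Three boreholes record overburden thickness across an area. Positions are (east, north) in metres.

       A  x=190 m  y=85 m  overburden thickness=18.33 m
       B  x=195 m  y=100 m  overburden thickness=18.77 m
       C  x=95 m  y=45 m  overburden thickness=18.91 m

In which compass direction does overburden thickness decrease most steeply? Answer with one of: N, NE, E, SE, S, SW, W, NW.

SE

With d = a·x + b·y + c and A as origin, the differences give:
  5·a + 15·b = +0.44
  (-95)·a + (-40)·b = +0.58
Eliminate b (×(-40) and ×15, subtract): 1225·a = -26.300 → a = ∂d/∂x = -0.02147
Back-substitute: b = ∂d/∂y = +0.03649.
Steepest decrease is along −∇f = (+0.02147 E, -0.03649 N) → southeast.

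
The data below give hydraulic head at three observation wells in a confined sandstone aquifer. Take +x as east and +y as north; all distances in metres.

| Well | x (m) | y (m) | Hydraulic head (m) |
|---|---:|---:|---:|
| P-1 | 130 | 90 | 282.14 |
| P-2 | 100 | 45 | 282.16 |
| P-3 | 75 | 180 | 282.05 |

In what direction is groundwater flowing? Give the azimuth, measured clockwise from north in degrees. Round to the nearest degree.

329°

With h = a·x + b·y + c and P-1 as origin, the differences give:
  (-30)·a + (-45)·b = +0.02
  (-55)·a + 90·b = -0.09
Eliminate b (×90 and ×(-45), subtract): -5175·a = -2.250 → a = ∂h/∂x = +0.0004348
Back-substitute: b = ∂h/∂y = -0.0007343.
Flow direction (−∇h) has components (-0.0004348 E, +0.0007343 N).
Azimuth = atan2(E, N) = atan2(-0.0004348, +0.0007343) = 329.4° ≈ 329°.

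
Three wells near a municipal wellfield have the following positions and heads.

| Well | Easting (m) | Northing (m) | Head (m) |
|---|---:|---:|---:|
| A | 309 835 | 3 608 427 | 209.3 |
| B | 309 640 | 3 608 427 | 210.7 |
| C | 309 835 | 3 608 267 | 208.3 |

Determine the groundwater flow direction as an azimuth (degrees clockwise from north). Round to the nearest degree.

∂h/∂x = (210.7 − 209.3) / (309640 − 309835) = -0.007179
∂h/∂y = (208.3 − 209.3) / (3608267 − 3608427) = +0.006250
Flow direction (−∇h) has components (+0.007179 E, -0.006250 N).
Azimuth = atan2(E, N) = atan2(+0.007179, -0.006250) = 131.0° ≈ 131°.

131°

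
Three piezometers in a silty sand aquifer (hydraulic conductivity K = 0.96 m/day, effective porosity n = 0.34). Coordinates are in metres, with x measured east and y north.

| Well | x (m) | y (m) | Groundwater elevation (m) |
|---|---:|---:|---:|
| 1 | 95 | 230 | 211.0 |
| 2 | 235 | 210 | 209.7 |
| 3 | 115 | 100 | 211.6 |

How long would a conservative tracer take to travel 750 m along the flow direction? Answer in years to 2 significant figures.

Differences from 1: to 2 (Δx, Δy, Δh) = (140, -20, -1.3); to 3 = (20, -130, +0.6).
Determinant of the coordinate differences = 140·(-130) − 20·(-20) = -17800.
∂h/∂x = [(-1.3)·(-130) − (+0.6)·(-20)] / -17800 = -0.01017
∂h/∂y = [140·(+0.6) − 20·(-1.3)] / -17800 = -0.006180
|∇h| = √(-0.01017² + -0.006180²) = 0.0119
Seepage velocity v = K·i/n = 0.96 × 0.0119 / 0.34 = 0.0336 m/day.
t = 750 / 0.0336 = 2.232e+04 days = 61.1 years.

61 years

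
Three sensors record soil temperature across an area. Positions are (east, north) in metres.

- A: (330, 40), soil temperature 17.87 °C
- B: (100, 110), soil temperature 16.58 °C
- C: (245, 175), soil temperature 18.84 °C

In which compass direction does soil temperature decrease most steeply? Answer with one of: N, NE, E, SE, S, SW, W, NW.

Differences from A: to B (Δx, Δy, Δh) = (-230, 70, -1.29); to C = (-85, 135, +0.97).
Solve a·Δx + b·Δy = ΔT: det = (-230)·135 − (-85)·70 = -25100.
∂T/∂x = [(-1.29)·135 − (+0.97)·70] / -25100 = +0.009643
∂T/∂y = [(-230)·(+0.97) − (-85)·(-1.29)] / -25100 = +0.01326
Steepest decrease is along −∇f = (-0.009643 E, -0.01326 N) → southwest.

SW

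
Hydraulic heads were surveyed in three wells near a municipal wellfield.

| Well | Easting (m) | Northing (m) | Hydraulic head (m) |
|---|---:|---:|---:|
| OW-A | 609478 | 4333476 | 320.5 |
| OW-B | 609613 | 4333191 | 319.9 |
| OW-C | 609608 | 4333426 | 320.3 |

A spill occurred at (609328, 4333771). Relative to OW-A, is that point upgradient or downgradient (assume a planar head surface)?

Differences from OW-A: to OW-B (Δx, Δy, Δh) = (135, -285, -0.6); to OW-C = (130, -50, -0.2).
Determinant of the coordinate differences = 135·(-50) − 130·(-285) = 30300.
∂h/∂x = [(-0.6)·(-50) − (-0.2)·(-285)] / 30300 = -0.0008911
∂h/∂y = [135·(-0.2) − 130·(-0.6)] / 30300 = +0.001683
Head at (609328, 4333771) = 320.5 + (-0.0008911)·(-150) + (+0.001683)·(295) = 321.13 m.
That is higher than the 320.5 m at OW-A, so the point is upgradient.

upgradient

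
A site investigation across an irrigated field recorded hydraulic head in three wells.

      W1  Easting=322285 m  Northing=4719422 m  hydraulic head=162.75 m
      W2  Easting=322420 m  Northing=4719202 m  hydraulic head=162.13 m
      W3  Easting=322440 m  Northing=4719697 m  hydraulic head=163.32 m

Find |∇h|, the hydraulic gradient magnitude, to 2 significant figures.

Differences from W1: to W2 (Δx, Δy, Δh) = (135, -220, -0.62); to W3 = (155, 275, +0.57).
Determinant of the coordinate differences = 135·275 − 155·(-220) = 71225.
∂h/∂x = [(-0.62)·275 − (+0.57)·(-220)] / 71225 = -0.0006332
∂h/∂y = [135·(+0.57) − 155·(-0.62)] / 71225 = +0.002430
|∇h| = √(-0.0006332² + 0.002430²) = 0.002511

0.0025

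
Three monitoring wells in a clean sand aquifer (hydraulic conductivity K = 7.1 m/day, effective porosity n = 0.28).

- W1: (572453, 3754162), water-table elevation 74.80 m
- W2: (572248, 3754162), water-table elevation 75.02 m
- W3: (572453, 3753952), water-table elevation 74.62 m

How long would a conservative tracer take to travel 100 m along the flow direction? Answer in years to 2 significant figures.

∂h/∂x = (75.02 − 74.80) / (572248 − 572453) = -0.001073
∂h/∂y = (74.62 − 74.80) / (3753952 − 3754162) = +0.0008571
|∇h| = √(-0.001073² + 0.0008571²) = 0.001373
Seepage velocity v = K·i/n = 7.1 × 0.001373 / 0.28 = 0.03482 m/day.
t = 100 / 0.03482 = 2872 days = 7.86 years.

7.9 years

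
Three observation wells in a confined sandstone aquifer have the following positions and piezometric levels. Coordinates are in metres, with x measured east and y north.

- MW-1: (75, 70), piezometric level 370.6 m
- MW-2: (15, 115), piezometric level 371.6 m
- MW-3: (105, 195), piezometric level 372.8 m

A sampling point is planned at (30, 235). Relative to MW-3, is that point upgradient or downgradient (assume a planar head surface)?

upgradient

Differences from MW-1: to MW-2 (Δx, Δy, Δh) = (-60, 45, +1.0); to MW-3 = (30, 125, +2.2).
Solve a·Δx + b·Δy = Δh: det = (-60)·125 − 30·45 = -8850.
∂h/∂x = [(+1.0)·125 − (+2.2)·45] / -8850 = -0.002938
∂h/∂y = [(-60)·(+2.2) − 30·(+1.0)] / -8850 = +0.01831
Head at (30, 235) = 370.6 + (-0.002938)·(-45) + (+0.01831)·(165) = 373.75 m.
That is higher than the 372.8 m at MW-3, so the point is upgradient.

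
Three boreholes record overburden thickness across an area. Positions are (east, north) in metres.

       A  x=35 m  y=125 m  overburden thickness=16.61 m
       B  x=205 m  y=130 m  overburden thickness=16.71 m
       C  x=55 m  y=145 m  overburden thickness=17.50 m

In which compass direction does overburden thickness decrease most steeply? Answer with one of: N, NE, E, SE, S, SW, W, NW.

S

With d = a·x + b·y + c and A as origin, the differences give:
  170·a + 5·b = +0.10
  20·a + 20·b = +0.89
Eliminate b (×20 and ×5, subtract): 3300·a = -2.450 → a = ∂d/∂x = -0.0007424
Back-substitute: b = ∂d/∂y = +0.04524.
Steepest decrease is along −∇f = (+0.0007424 E, -0.04524 N) → south.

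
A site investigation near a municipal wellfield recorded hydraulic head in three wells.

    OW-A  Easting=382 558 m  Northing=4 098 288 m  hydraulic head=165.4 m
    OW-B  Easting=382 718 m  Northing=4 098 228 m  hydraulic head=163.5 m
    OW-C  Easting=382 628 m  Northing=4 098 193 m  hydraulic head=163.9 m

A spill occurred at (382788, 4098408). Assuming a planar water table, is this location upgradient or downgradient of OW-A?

downgradient

With h = a·x + b·y + c and OW-A as origin, the differences give:
  160·a + (-60)·b = -1.9
  70·a + (-95)·b = -1.5
Eliminate b (×(-95) and ×(-60), subtract): -11000·a = 90.50 → a = ∂h/∂x = -0.008227
Back-substitute: b = ∂h/∂y = +0.009727.
Head at (382788, 4098408) = 165.4 + (-0.008227)·(230) + (+0.009727)·(120) = 164.67 m.
That is lower than the 165.4 m at OW-A, so the point is downgradient.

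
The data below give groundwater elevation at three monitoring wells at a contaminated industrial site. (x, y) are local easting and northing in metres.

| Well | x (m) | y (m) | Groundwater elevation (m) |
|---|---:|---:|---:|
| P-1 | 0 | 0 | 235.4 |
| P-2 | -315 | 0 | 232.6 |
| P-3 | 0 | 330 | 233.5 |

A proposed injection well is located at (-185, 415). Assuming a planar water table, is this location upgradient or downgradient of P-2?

downgradient

∂h/∂x = (232.6 − 235.4) / (-315 − 0) = +0.008889
∂h/∂y = (233.5 − 235.4) / (330 − 0) = -0.005758
Head at (-185, 415) = 235.4 + (+0.008889)·(-185) + (-0.005758)·(415) = 231.37 m.
That is lower than the 232.6 m at P-2, so the point is downgradient.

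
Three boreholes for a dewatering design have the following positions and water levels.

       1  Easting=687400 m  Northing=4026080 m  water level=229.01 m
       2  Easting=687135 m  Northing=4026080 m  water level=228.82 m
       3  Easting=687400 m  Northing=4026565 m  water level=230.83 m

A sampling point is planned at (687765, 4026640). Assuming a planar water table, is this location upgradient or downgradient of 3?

upgradient

∂h/∂x = (228.82 − 229.01) / (687135 − 687400) = +0.0007170
∂h/∂y = (230.83 − 229.01) / (4026565 − 4026080) = +0.003753
Head at (687765, 4026640) = 229.01 + (+0.0007170)·(365) + (+0.003753)·(560) = 231.37 m.
That is higher than the 230.83 m at 3, so the point is upgradient.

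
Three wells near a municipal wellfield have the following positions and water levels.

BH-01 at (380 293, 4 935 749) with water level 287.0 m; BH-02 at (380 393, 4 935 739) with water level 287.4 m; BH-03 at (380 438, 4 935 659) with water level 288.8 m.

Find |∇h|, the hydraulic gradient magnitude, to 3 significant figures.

0.0163

With h = a·x + b·y + c and BH-01 as origin, the differences give:
  100·a + (-10)·b = +0.4
  145·a + (-90)·b = +1.8
Eliminate b (×(-90) and ×(-10), subtract): -7550·a = -18.00 → a = ∂h/∂x = +0.002384
Back-substitute: b = ∂h/∂y = -0.01616.
|∇h| = √(0.002384² + -0.01616²) = 0.01633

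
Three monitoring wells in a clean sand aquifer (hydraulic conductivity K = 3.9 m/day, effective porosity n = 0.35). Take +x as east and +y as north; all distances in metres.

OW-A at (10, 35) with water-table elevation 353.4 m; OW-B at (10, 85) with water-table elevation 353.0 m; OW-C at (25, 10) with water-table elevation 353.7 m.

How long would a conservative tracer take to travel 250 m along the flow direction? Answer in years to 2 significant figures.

5.9 years

Three-point gradient (reference OW-A): Δ to OW-B = (0, 50, -0.4), Δ to OW-C = (15, -25, +0.3).
∂h/∂x = +0.006667, ∂h/∂y = -0.008000 (det = -750).
|∇h| = √(0.006667² + -0.008000²) = 0.01041
Seepage velocity v = K·i/n = 3.9 × 0.01041 / 0.35 = 0.116 m/day.
t = 250 / 0.116 = 2155 days = 5.9 years.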